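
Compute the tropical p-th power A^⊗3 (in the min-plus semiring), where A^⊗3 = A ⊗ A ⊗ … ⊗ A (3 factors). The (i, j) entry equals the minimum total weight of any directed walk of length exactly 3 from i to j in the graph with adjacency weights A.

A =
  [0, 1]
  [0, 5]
A^⊗3 =
  [0, 1]
  [0, 1]

Each entry (A^⊗3)_ij equals the minimum over all length-3 walks i = v_0 → v_1 → … → v_3 = j of Σ_t A[v_t][v_{t+1}]. For example, for (i, j) = (0, 1) we minimise over 4 possible intermediate vertex sequences; the minimum is 1, attained along the walk 0 → 0 → 0 → 1.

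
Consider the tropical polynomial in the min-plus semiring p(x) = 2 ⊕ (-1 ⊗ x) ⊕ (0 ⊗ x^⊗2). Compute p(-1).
p(-1) = -2

A tropical monomial a ⊗ x^⊗i evaluates to a + i · x. Evaluating each term at x = -1:
  Term 0 contributes 2 + 0 · -1 = 2
  Term 1 contributes -1 + 1 · -1 = -2
  Term 2 contributes 0 + 2 · -1 = -2
p(-1) = ⊕ of these = min[2, -2, -2] = -2.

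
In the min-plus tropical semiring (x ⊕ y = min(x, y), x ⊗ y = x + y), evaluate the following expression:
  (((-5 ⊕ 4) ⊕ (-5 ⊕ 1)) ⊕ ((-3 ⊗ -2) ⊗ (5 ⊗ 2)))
(((-5 ⊕ 4) ⊕ (-5 ⊕ 1)) ⊕ ((-3 ⊗ -2) ⊗ (5 ⊗ 2))) = -5

Expand innermost to outermost. Recall ⊕ takes the minimum of its arguments and ⊗ takes their sum. Working out the expression (((-5 ⊕ 4) ⊕ (-5 ⊕ 1)) ⊕ ((-3 ⊗ -2) ⊗ (5 ⊗ 2))) gives -5.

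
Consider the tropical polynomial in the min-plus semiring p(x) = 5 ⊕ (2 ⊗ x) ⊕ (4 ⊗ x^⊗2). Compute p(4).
p(4) = 5

A tropical monomial a ⊗ x^⊗i evaluates to a + i · x. Evaluating each term at x = 4:
  Term 0 contributes 5 + 0 · 4 = 5
  Term 1 contributes 2 + 1 · 4 = 6
  Term 2 contributes 4 + 2 · 4 = 12
p(4) = ⊕ of these = min[5, 6, 12] = 5.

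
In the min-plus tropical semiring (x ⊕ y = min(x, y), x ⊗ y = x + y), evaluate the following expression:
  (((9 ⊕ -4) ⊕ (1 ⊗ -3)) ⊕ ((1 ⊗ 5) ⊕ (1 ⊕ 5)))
(((9 ⊕ -4) ⊕ (1 ⊗ -3)) ⊕ ((1 ⊗ 5) ⊕ (1 ⊕ 5))) = -4

Expand innermost to outermost. Recall ⊕ takes the minimum of its arguments and ⊗ takes their sum. Working out the expression (((9 ⊕ -4) ⊕ (1 ⊗ -3)) ⊕ ((1 ⊗ 5) ⊕ (1 ⊕ 5))) gives -4.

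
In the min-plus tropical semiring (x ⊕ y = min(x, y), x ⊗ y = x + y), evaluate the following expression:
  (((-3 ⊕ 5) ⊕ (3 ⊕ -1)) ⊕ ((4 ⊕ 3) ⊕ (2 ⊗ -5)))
(((-3 ⊕ 5) ⊕ (3 ⊕ -1)) ⊕ ((4 ⊕ 3) ⊕ (2 ⊗ -5))) = -3

Expand innermost to outermost. Recall ⊕ takes the minimum of its arguments and ⊗ takes their sum. Working out the expression (((-3 ⊕ 5) ⊕ (3 ⊕ -1)) ⊕ ((4 ⊕ 3) ⊕ (2 ⊗ -5))) gives -3.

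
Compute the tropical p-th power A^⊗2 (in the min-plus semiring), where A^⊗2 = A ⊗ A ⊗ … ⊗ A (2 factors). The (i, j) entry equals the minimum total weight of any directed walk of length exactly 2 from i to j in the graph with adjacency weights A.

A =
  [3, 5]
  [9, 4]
A^⊗2 =
  [6, 8]
  [12, 8]

Each entry (A^⊗2)_ij equals the minimum over all length-2 walks i = v_0 → v_1 → … → v_2 = j of Σ_t A[v_t][v_{t+1}]. For example, for (i, j) = (0, 1) we minimise over 2 possible intermediate vertex sequences; the minimum is 8, attained along the walk 0 → 0 → 1.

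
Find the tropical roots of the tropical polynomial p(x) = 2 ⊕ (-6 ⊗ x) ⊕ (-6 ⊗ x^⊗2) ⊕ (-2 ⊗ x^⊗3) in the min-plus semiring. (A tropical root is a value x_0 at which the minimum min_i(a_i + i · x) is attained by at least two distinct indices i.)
Roots: {-4, 0, 8}

Each tropical root is a break point of the lower envelope of the lines y = a_i + i · x (there are 4 lines, with slopes 0, 1, ..., 3). Only the lines that attain the minimum somewhere contribute to roots; other lines are dominated. Here the surviving (envelope) indices are i = 3, i = 2, i = 1, i = 0.
Intersections between consecutive envelope lines give the roots: for adjacent envelope indices i < j the intersection is x = (a_i − a_j) / (j − i). Reading off the sorted break points: {-4, 0, 8}.
Verification: at each break x_0, at least two indices attain the minimum of min_i(a_i + i · x_0).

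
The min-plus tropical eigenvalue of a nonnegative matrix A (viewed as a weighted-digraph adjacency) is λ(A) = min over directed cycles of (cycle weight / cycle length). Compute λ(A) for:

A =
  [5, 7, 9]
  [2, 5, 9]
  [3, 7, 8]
λ(A) = 9/2

Enumerate directed cycles and compute their means (weight / length). Sample:
  cycle 0 → 0: weight = 5, length = 1, mean = 5/1 ≈ 5.000
  cycle 1 → 1: weight = 5, length = 1, mean = 5/1 ≈ 5.000
  cycle 2 → 2: weight = 8, length = 1, mean = 8/1 ≈ 8.000
  cycle 0 → 1 → 0: weight = 9, length = 2, mean = 9/2 ≈ 4.500
  cycle 0 → 2 → 0: weight = 12, length = 2, mean = 12/2 ≈ 6.000
  cycle 1 → 0 → 1: weight = 9, length = 2, mean = 9/2 ≈ 4.500
Minimum mean = 4.500, attained e.g. along the cycle 0 → 1 → 0 with weight 9 and length 2. So λ(A) = 9/2 = 9/2.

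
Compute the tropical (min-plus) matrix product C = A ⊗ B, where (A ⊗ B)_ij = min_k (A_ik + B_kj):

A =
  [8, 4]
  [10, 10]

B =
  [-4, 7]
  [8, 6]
A ⊗ B =
  [4, 10]
  [6, 16]

Apply the min-plus product entry-by-entry:
  C[0][0] = min over k of (A[0][0] + B[0][0] = 8 + -4 = 4, A[0][1] + B[1][0] = 4 + 8 = 12) = 4 (attained at k = 0)
  C[0][1] = min over k of (A[0][0] + B[0][1] = 8 + 7 = 15, A[0][1] + B[1][1] = 4 + 6 = 10) = 10 (attained at k = 1)
  C[1][0] = min over k of (A[1][0] + B[0][0] = 10 + -4 = 6, A[1][1] + B[1][0] = 10 + 8 = 18) = 6 (attained at k = 0)
  C[1][1] = min over k of (A[1][0] + B[0][1] = 10 + 7 = 17, A[1][1] + B[1][1] = 10 + 6 = 16) = 16 (attained at k = 1)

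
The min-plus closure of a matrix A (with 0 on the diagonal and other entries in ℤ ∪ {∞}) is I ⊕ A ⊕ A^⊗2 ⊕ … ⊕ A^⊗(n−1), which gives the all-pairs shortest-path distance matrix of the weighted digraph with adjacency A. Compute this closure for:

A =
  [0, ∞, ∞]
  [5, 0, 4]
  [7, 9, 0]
Closure =
  [0, ∞, ∞]
  [5, 0, 4]
  [7, 9, 0]

This is the Floyd-Warshall all-pairs shortest-path computation. For each intermediate vertex k = 0, 1, …, 2, update dist[i][j] ← min(dist[i][j], dist[i][k] + dist[k][j]). The final matrix gives, for each (i, j), the minimum total weight of any directed path from i to j (possibly empty when i = j).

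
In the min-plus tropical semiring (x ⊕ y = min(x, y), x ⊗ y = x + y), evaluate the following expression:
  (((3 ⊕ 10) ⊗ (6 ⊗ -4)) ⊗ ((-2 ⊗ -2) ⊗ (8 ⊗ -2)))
(((3 ⊕ 10) ⊗ (6 ⊗ -4)) ⊗ ((-2 ⊗ -2) ⊗ (8 ⊗ -2))) = 7

Expand innermost to outermost. Recall ⊕ takes the minimum of its arguments and ⊗ takes their sum. Working out the expression (((3 ⊕ 10) ⊗ (6 ⊗ -4)) ⊗ ((-2 ⊗ -2) ⊗ (8 ⊗ -2))) gives 7.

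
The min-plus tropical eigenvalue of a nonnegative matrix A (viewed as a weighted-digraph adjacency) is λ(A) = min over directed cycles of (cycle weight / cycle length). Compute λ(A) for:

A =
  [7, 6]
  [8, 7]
λ(A) = 7

Enumerate directed cycles and compute their means (weight / length). Sample:
  cycle 0 → 0: weight = 7, length = 1, mean = 7/1 ≈ 7.000
  cycle 1 → 1: weight = 7, length = 1, mean = 7/1 ≈ 7.000
  cycle 0 → 1 → 0: weight = 14, length = 2, mean = 14/2 ≈ 7.000
  cycle 1 → 0 → 1: weight = 14, length = 2, mean = 14/2 ≈ 7.000
Minimum mean = 7.000, attained e.g. along the cycle 0 → 0 with weight 7 and length 1. So λ(A) = 7/1 = 7.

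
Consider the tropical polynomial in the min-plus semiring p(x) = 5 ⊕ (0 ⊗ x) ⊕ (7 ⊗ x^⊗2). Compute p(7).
p(7) = 5

A tropical monomial a ⊗ x^⊗i evaluates to a + i · x. Evaluating each term at x = 7:
  Term 0 contributes 5 + 0 · 7 = 5
  Term 1 contributes 0 + 1 · 7 = 7
  Term 2 contributes 7 + 2 · 7 = 21
p(7) = ⊕ of these = min[5, 7, 21] = 5.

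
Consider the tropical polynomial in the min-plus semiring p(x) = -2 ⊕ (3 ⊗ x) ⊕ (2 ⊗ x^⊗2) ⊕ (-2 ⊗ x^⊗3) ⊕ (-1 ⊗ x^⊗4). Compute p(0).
p(0) = -2

A tropical monomial a ⊗ x^⊗i evaluates to a + i · x. Evaluating each term at x = 0:
  Term 0 contributes -2 + 0 · 0 = -2
  Term 1 contributes 3 + 1 · 0 = 3
  Term 2 contributes 2 + 2 · 0 = 2
  Term 3 contributes -2 + 3 · 0 = -2
  Term 4 contributes -1 + 4 · 0 = -1
p(0) = ⊕ of these = min[-2, 3, 2, -2, -1] = -2.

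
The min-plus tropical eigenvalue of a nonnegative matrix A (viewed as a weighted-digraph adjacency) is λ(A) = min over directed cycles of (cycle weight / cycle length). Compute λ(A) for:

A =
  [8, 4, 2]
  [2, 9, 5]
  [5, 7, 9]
λ(A) = 3

Enumerate directed cycles and compute their means (weight / length). Sample:
  cycle 0 → 0: weight = 8, length = 1, mean = 8/1 ≈ 8.000
  cycle 1 → 1: weight = 9, length = 1, mean = 9/1 ≈ 9.000
  cycle 2 → 2: weight = 9, length = 1, mean = 9/1 ≈ 9.000
  cycle 0 → 1 → 0: weight = 6, length = 2, mean = 6/2 ≈ 3.000
  cycle 0 → 2 → 0: weight = 7, length = 2, mean = 7/2 ≈ 3.500
  cycle 1 → 0 → 1: weight = 6, length = 2, mean = 6/2 ≈ 3.000
Minimum mean = 3.000, attained e.g. along the cycle 0 → 1 → 0 with weight 6 and length 2. So λ(A) = 6/2 = 3.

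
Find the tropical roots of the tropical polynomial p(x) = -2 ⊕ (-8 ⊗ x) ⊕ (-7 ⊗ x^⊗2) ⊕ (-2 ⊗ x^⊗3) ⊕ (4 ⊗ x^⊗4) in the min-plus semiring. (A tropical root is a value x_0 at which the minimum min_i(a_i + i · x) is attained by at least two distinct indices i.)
Roots: {-6, -5, -1, 6}

Each tropical root is a break point of the lower envelope of the lines y = a_i + i · x (there are 5 lines, with slopes 0, 1, ..., 4). Only the lines that attain the minimum somewhere contribute to roots; other lines are dominated. Here the surviving (envelope) indices are i = 4, i = 3, i = 2, i = 1, i = 0.
Intersections between consecutive envelope lines give the roots: for adjacent envelope indices i < j the intersection is x = (a_i − a_j) / (j − i). Reading off the sorted break points: {-6, -5, -1, 6}.
Verification: at each break x_0, at least two indices attain the minimum of min_i(a_i + i · x_0).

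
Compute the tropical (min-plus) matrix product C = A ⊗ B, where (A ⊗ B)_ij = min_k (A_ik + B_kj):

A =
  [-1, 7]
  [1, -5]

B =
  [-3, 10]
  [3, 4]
A ⊗ B =
  [-4, 9]
  [-2, -1]

Apply the min-plus product entry-by-entry:
  C[0][0] = min over k of (A[0][0] + B[0][0] = -1 + -3 = -4, A[0][1] + B[1][0] = 7 + 3 = 10) = -4 (attained at k = 0)
  C[0][1] = min over k of (A[0][0] + B[0][1] = -1 + 10 = 9, A[0][1] + B[1][1] = 7 + 4 = 11) = 9 (attained at k = 0)
  C[1][0] = min over k of (A[1][0] + B[0][0] = 1 + -3 = -2, A[1][1] + B[1][0] = -5 + 3 = -2) = -2 (attained at k = 0)
  C[1][1] = min over k of (A[1][0] + B[0][1] = 1 + 10 = 11, A[1][1] + B[1][1] = -5 + 4 = -1) = -1 (attained at k = 1)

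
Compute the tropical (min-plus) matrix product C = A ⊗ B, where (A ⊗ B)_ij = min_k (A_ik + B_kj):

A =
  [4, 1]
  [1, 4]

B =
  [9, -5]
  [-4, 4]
A ⊗ B =
  [-3, -1]
  [0, -4]

Apply the min-plus product entry-by-entry:
  C[0][0] = min over k of (A[0][0] + B[0][0] = 4 + 9 = 13, A[0][1] + B[1][0] = 1 + -4 = -3) = -3 (attained at k = 1)
  C[0][1] = min over k of (A[0][0] + B[0][1] = 4 + -5 = -1, A[0][1] + B[1][1] = 1 + 4 = 5) = -1 (attained at k = 0)
  C[1][0] = min over k of (A[1][0] + B[0][0] = 1 + 9 = 10, A[1][1] + B[1][0] = 4 + -4 = 0) = 0 (attained at k = 1)
  C[1][1] = min over k of (A[1][0] + B[0][1] = 1 + -5 = -4, A[1][1] + B[1][1] = 4 + 4 = 8) = -4 (attained at k = 0)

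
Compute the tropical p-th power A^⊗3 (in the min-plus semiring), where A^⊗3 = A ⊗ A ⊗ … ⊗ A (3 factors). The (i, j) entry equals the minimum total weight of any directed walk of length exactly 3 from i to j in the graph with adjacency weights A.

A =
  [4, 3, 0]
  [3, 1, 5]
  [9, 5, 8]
A^⊗3 =
  [7, 5, 6]
  [5, 3, 4]
  [9, 7, 8]

Each entry (A^⊗3)_ij equals the minimum over all length-3 walks i = v_0 → v_1 → … → v_3 = j of Σ_t A[v_t][v_{t+1}]. For example, for (i, j) = (0, 2) we minimise over 9 possible intermediate vertex sequences; the minimum is 6, attained along the walk 0 → 1 → 0 → 2.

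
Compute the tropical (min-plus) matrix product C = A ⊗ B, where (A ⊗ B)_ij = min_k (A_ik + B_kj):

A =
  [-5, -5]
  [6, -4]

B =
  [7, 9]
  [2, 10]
A ⊗ B =
  [-3, 4]
  [-2, 6]

Apply the min-plus product entry-by-entry:
  C[0][0] = min over k of (A[0][0] + B[0][0] = -5 + 7 = 2, A[0][1] + B[1][0] = -5 + 2 = -3) = -3 (attained at k = 1)
  C[0][1] = min over k of (A[0][0] + B[0][1] = -5 + 9 = 4, A[0][1] + B[1][1] = -5 + 10 = 5) = 4 (attained at k = 0)
  C[1][0] = min over k of (A[1][0] + B[0][0] = 6 + 7 = 13, A[1][1] + B[1][0] = -4 + 2 = -2) = -2 (attained at k = 1)
  C[1][1] = min over k of (A[1][0] + B[0][1] = 6 + 9 = 15, A[1][1] + B[1][1] = -4 + 10 = 6) = 6 (attained at k = 1)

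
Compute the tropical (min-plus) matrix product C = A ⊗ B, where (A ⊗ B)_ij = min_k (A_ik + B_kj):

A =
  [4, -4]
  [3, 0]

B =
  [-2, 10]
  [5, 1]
A ⊗ B =
  [1, -3]
  [1, 1]

Apply the min-plus product entry-by-entry:
  C[0][0] = min over k of (A[0][0] + B[0][0] = 4 + -2 = 2, A[0][1] + B[1][0] = -4 + 5 = 1) = 1 (attained at k = 1)
  C[0][1] = min over k of (A[0][0] + B[0][1] = 4 + 10 = 14, A[0][1] + B[1][1] = -4 + 1 = -3) = -3 (attained at k = 1)
  C[1][0] = min over k of (A[1][0] + B[0][0] = 3 + -2 = 1, A[1][1] + B[1][0] = 0 + 5 = 5) = 1 (attained at k = 0)
  C[1][1] = min over k of (A[1][0] + B[0][1] = 3 + 10 = 13, A[1][1] + B[1][1] = 0 + 1 = 1) = 1 (attained at k = 1)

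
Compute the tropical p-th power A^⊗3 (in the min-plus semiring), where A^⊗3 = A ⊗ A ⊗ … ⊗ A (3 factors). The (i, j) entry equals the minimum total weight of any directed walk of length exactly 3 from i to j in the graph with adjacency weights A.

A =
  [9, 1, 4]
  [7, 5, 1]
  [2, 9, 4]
A^⊗3 =
  [4, 7, 6]
  [7, 4, 7]
  [8, 7, 4]

Each entry (A^⊗3)_ij equals the minimum over all length-3 walks i = v_0 → v_1 → … → v_3 = j of Σ_t A[v_t][v_{t+1}]. For example, for (i, j) = (0, 2) we minimise over 9 possible intermediate vertex sequences; the minimum is 6, attained along the walk 0 → 1 → 2 → 2.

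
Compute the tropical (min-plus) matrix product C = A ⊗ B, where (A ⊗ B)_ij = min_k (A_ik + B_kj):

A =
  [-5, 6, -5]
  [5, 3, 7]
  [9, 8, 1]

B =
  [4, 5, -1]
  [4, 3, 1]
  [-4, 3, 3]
A ⊗ B =
  [-9, -2, -6]
  [3, 6, 4]
  [-3, 4, 4]

Apply the min-plus product entry-by-entry:
  C[0][0] = min over k of (A[0][0] + B[0][0] = -5 + 4 = -1, A[0][1] + B[1][0] = 6 + 4 = 10, A[0][2] + B[2][0] = -5 + -4 = -9) = -9 (attained at k = 2)
  C[0][1] = min over k of (A[0][0] + B[0][1] = -5 + 5 = 0, A[0][1] + B[1][1] = 6 + 3 = 9, A[0][2] + B[2][1] = -5 + 3 = -2) = -2 (attained at k = 2)
  C[0][2] = min over k of (A[0][0] + B[0][2] = -5 + -1 = -6, A[0][1] + B[1][2] = 6 + 1 = 7, A[0][2] + B[2][2] = -5 + 3 = -2) = -6 (attained at k = 0)
  C[1][0] = min over k of (A[1][0] + B[0][0] = 5 + 4 = 9, A[1][1] + B[1][0] = 3 + 4 = 7, A[1][2] + B[2][0] = 7 + -4 = 3) = 3 (attained at k = 2)
  C[1][1] = min over k of (A[1][0] + B[0][1] = 5 + 5 = 10, A[1][1] + B[1][1] = 3 + 3 = 6, A[1][2] + B[2][1] = 7 + 3 = 10) = 6 (attained at k = 1)
  C[1][2] = min over k of (A[1][0] + B[0][2] = 5 + -1 = 4, A[1][1] + B[1][2] = 3 + 1 = 4, A[1][2] + B[2][2] = 7 + 3 = 10) = 4 (attained at k = 0)
  C[2][0] = min over k of (A[2][0] + B[0][0] = 9 + 4 = 13, A[2][1] + B[1][0] = 8 + 4 = 12, A[2][2] + B[2][0] = 1 + -4 = -3) = -3 (attained at k = 2)
  C[2][1] = min over k of (A[2][0] + B[0][1] = 9 + 5 = 14, A[2][1] + B[1][1] = 8 + 3 = 11, A[2][2] + B[2][1] = 1 + 3 = 4) = 4 (attained at k = 2)
  C[2][2] = min over k of (A[2][0] + B[0][2] = 9 + -1 = 8, A[2][1] + B[1][2] = 8 + 1 = 9, A[2][2] + B[2][2] = 1 + 3 = 4) = 4 (attained at k = 2)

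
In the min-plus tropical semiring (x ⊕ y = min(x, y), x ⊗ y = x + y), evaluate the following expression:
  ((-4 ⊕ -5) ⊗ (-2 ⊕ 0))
((-4 ⊕ -5) ⊗ (-2 ⊕ 0)) = -7

Expand innermost to outermost. Recall ⊕ takes the minimum of its arguments and ⊗ takes their sum. Working out the expression ((-4 ⊕ -5) ⊗ (-2 ⊕ 0)) gives -7.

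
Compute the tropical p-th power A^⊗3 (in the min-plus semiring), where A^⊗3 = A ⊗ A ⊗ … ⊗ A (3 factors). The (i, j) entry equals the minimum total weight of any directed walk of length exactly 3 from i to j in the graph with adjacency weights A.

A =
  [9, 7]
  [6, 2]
A^⊗3 =
  [15, 11]
  [10, 6]

Each entry (A^⊗3)_ij equals the minimum over all length-3 walks i = v_0 → v_1 → … → v_3 = j of Σ_t A[v_t][v_{t+1}]. For example, for (i, j) = (0, 1) we minimise over 4 possible intermediate vertex sequences; the minimum is 11, attained along the walk 0 → 1 → 1 → 1.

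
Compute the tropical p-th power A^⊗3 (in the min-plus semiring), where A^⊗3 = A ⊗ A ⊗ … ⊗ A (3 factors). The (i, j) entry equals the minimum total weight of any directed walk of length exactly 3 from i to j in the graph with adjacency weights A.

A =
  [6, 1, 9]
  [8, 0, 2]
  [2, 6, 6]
A^⊗3 =
  [5, 1, 3]
  [4, 0, 2]
  [10, 3, 5]

Each entry (A^⊗3)_ij equals the minimum over all length-3 walks i = v_0 → v_1 → … → v_3 = j of Σ_t A[v_t][v_{t+1}]. For example, for (i, j) = (0, 2) we minimise over 9 possible intermediate vertex sequences; the minimum is 3, attained along the walk 0 → 1 → 1 → 2.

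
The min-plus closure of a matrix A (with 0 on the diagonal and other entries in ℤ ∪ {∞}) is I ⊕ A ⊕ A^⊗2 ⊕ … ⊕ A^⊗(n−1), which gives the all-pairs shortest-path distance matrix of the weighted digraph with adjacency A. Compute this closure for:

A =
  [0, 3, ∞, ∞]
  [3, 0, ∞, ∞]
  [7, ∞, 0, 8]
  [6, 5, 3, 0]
Closure =
  [0, 3, ∞, ∞]
  [3, 0, ∞, ∞]
  [7, 10, 0, 8]
  [6, 5, 3, 0]

This is the Floyd-Warshall all-pairs shortest-path computation. For each intermediate vertex k = 0, 1, …, 3, update dist[i][j] ← min(dist[i][j], dist[i][k] + dist[k][j]). The final matrix gives, for each (i, j), the minimum total weight of any directed path from i to j (possibly empty when i = j).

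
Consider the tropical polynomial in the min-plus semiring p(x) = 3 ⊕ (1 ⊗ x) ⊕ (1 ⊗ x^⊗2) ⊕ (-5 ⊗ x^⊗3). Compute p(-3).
p(-3) = -14

A tropical monomial a ⊗ x^⊗i evaluates to a + i · x. Evaluating each term at x = -3:
  Term 0 contributes 3 + 0 · -3 = 3
  Term 1 contributes 1 + 1 · -3 = -2
  Term 2 contributes 1 + 2 · -3 = -5
  Term 3 contributes -5 + 3 · -3 = -14
p(-3) = ⊕ of these = min[3, -2, -5, -14] = -14.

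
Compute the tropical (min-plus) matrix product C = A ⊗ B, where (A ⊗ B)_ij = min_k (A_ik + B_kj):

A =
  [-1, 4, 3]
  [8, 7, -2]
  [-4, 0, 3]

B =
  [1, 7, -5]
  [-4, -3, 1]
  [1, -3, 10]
A ⊗ B =
  [0, 0, -6]
  [-1, -5, 3]
  [-4, -3, -9]

Apply the min-plus product entry-by-entry:
  C[0][0] = min over k of (A[0][0] + B[0][0] = -1 + 1 = 0, A[0][1] + B[1][0] = 4 + -4 = 0, A[0][2] + B[2][0] = 3 + 1 = 4) = 0 (attained at k = 0)
  C[0][1] = min over k of (A[0][0] + B[0][1] = -1 + 7 = 6, A[0][1] + B[1][1] = 4 + -3 = 1, A[0][2] + B[2][1] = 3 + -3 = 0) = 0 (attained at k = 2)
  C[0][2] = min over k of (A[0][0] + B[0][2] = -1 + -5 = -6, A[0][1] + B[1][2] = 4 + 1 = 5, A[0][2] + B[2][2] = 3 + 10 = 13) = -6 (attained at k = 0)
  C[1][0] = min over k of (A[1][0] + B[0][0] = 8 + 1 = 9, A[1][1] + B[1][0] = 7 + -4 = 3, A[1][2] + B[2][0] = -2 + 1 = -1) = -1 (attained at k = 2)
  C[1][1] = min over k of (A[1][0] + B[0][1] = 8 + 7 = 15, A[1][1] + B[1][1] = 7 + -3 = 4, A[1][2] + B[2][1] = -2 + -3 = -5) = -5 (attained at k = 2)
  C[1][2] = min over k of (A[1][0] + B[0][2] = 8 + -5 = 3, A[1][1] + B[1][2] = 7 + 1 = 8, A[1][2] + B[2][2] = -2 + 10 = 8) = 3 (attained at k = 0)
  C[2][0] = min over k of (A[2][0] + B[0][0] = -4 + 1 = -3, A[2][1] + B[1][0] = 0 + -4 = -4, A[2][2] + B[2][0] = 3 + 1 = 4) = -4 (attained at k = 1)
  C[2][1] = min over k of (A[2][0] + B[0][1] = -4 + 7 = 3, A[2][1] + B[1][1] = 0 + -3 = -3, A[2][2] + B[2][1] = 3 + -3 = 0) = -3 (attained at k = 1)
  C[2][2] = min over k of (A[2][0] + B[0][2] = -4 + -5 = -9, A[2][1] + B[1][2] = 0 + 1 = 1, A[2][2] + B[2][2] = 3 + 10 = 13) = -9 (attained at k = 0)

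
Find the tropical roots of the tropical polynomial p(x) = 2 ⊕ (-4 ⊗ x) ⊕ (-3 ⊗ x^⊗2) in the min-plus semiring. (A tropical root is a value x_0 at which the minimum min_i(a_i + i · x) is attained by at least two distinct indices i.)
Roots: {-1, 6}

Each tropical root is a break point of the lower envelope of the lines y = a_i + i · x (there are 3 lines, with slopes 0, 1, ..., 2). Only the lines that attain the minimum somewhere contribute to roots; other lines are dominated. Here the surviving (envelope) indices are i = 2, i = 1, i = 0.
Intersections between consecutive envelope lines give the roots: for adjacent envelope indices i < j the intersection is x = (a_i − a_j) / (j − i). Reading off the sorted break points: {-1, 6}.
Verification: at each break x_0, at least two indices attain the minimum of min_i(a_i + i · x_0).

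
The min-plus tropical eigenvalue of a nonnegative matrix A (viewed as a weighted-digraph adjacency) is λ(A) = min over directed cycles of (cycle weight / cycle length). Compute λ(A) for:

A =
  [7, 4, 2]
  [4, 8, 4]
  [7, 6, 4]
λ(A) = 4

Enumerate directed cycles and compute their means (weight / length). Sample:
  cycle 0 → 0: weight = 7, length = 1, mean = 7/1 ≈ 7.000
  cycle 1 → 1: weight = 8, length = 1, mean = 8/1 ≈ 8.000
  cycle 2 → 2: weight = 4, length = 1, mean = 4/1 ≈ 4.000
  cycle 0 → 1 → 0: weight = 8, length = 2, mean = 8/2 ≈ 4.000
  cycle 0 → 2 → 0: weight = 9, length = 2, mean = 9/2 ≈ 4.500
  cycle 1 → 0 → 1: weight = 8, length = 2, mean = 8/2 ≈ 4.000
Minimum mean = 4.000, attained e.g. along the cycle 2 → 2 with weight 4 and length 1. So λ(A) = 4/1 = 4.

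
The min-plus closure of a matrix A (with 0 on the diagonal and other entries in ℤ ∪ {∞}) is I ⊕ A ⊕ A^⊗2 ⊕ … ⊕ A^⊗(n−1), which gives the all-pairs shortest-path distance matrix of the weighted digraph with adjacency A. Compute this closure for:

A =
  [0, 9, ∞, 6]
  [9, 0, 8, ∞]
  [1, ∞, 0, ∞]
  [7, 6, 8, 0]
Closure =
  [0, 9, 14, 6]
  [9, 0, 8, 15]
  [1, 10, 0, 7]
  [7, 6, 8, 0]

This is the Floyd-Warshall all-pairs shortest-path computation. For each intermediate vertex k = 0, 1, …, 3, update dist[i][j] ← min(dist[i][j], dist[i][k] + dist[k][j]). The final matrix gives, for each (i, j), the minimum total weight of any directed path from i to j (possibly empty when i = j).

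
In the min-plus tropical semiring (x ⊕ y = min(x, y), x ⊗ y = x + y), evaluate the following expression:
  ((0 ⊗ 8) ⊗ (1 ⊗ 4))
((0 ⊗ 8) ⊗ (1 ⊗ 4)) = 13

Expand innermost to outermost. Recall ⊕ takes the minimum of its arguments and ⊗ takes their sum. Working out the expression ((0 ⊗ 8) ⊗ (1 ⊗ 4)) gives 13.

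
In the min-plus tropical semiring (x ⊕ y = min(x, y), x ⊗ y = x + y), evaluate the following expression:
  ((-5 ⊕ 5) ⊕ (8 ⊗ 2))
((-5 ⊕ 5) ⊕ (8 ⊗ 2)) = -5

Expand innermost to outermost. Recall ⊕ takes the minimum of its arguments and ⊗ takes their sum. Working out the expression ((-5 ⊕ 5) ⊕ (8 ⊗ 2)) gives -5.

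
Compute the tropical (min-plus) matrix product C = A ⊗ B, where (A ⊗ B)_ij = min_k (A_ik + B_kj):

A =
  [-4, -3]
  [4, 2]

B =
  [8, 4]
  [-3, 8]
A ⊗ B =
  [-6, 0]
  [-1, 8]

Apply the min-plus product entry-by-entry:
  C[0][0] = min over k of (A[0][0] + B[0][0] = -4 + 8 = 4, A[0][1] + B[1][0] = -3 + -3 = -6) = -6 (attained at k = 1)
  C[0][1] = min over k of (A[0][0] + B[0][1] = -4 + 4 = 0, A[0][1] + B[1][1] = -3 + 8 = 5) = 0 (attained at k = 0)
  C[1][0] = min over k of (A[1][0] + B[0][0] = 4 + 8 = 12, A[1][1] + B[1][0] = 2 + -3 = -1) = -1 (attained at k = 1)
  C[1][1] = min over k of (A[1][0] + B[0][1] = 4 + 4 = 8, A[1][1] + B[1][1] = 2 + 8 = 10) = 8 (attained at k = 0)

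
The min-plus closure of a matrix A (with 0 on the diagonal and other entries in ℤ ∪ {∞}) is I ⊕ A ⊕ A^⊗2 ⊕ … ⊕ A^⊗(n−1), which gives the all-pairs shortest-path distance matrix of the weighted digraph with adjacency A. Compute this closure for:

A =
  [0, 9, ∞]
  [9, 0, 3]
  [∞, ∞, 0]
Closure =
  [0, 9, 12]
  [9, 0, 3]
  [∞, ∞, 0]

This is the Floyd-Warshall all-pairs shortest-path computation. For each intermediate vertex k = 0, 1, …, 2, update dist[i][j] ← min(dist[i][j], dist[i][k] + dist[k][j]). The final matrix gives, for each (i, j), the minimum total weight of any directed path from i to j (possibly empty when i = j).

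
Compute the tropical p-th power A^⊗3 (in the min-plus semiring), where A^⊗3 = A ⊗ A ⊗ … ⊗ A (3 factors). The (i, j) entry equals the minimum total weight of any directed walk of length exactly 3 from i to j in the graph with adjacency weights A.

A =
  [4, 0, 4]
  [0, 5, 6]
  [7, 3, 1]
A^⊗3 =
  [4, 0, 4]
  [0, 4, 5]
  [4, 3, 3]

Each entry (A^⊗3)_ij equals the minimum over all length-3 walks i = v_0 → v_1 → … → v_3 = j of Σ_t A[v_t][v_{t+1}]. For example, for (i, j) = (0, 2) we minimise over 9 possible intermediate vertex sequences; the minimum is 4, attained along the walk 0 → 1 → 0 → 2.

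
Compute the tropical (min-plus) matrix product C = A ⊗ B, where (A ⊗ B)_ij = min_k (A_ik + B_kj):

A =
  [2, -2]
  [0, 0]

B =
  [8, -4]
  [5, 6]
A ⊗ B =
  [3, -2]
  [5, -4]

Apply the min-plus product entry-by-entry:
  C[0][0] = min over k of (A[0][0] + B[0][0] = 2 + 8 = 10, A[0][1] + B[1][0] = -2 + 5 = 3) = 3 (attained at k = 1)
  C[0][1] = min over k of (A[0][0] + B[0][1] = 2 + -4 = -2, A[0][1] + B[1][1] = -2 + 6 = 4) = -2 (attained at k = 0)
  C[1][0] = min over k of (A[1][0] + B[0][0] = 0 + 8 = 8, A[1][1] + B[1][0] = 0 + 5 = 5) = 5 (attained at k = 1)
  C[1][1] = min over k of (A[1][0] + B[0][1] = 0 + -4 = -4, A[1][1] + B[1][1] = 0 + 6 = 6) = -4 (attained at k = 0)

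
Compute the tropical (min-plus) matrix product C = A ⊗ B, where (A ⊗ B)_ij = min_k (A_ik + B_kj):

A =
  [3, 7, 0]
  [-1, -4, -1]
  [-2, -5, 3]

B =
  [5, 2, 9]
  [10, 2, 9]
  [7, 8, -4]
A ⊗ B =
  [7, 5, -4]
  [4, -2, -5]
  [3, -3, -1]

Apply the min-plus product entry-by-entry:
  C[0][0] = min over k of (A[0][0] + B[0][0] = 3 + 5 = 8, A[0][1] + B[1][0] = 7 + 10 = 17, A[0][2] + B[2][0] = 0 + 7 = 7) = 7 (attained at k = 2)
  C[0][1] = min over k of (A[0][0] + B[0][1] = 3 + 2 = 5, A[0][1] + B[1][1] = 7 + 2 = 9, A[0][2] + B[2][1] = 0 + 8 = 8) = 5 (attained at k = 0)
  C[0][2] = min over k of (A[0][0] + B[0][2] = 3 + 9 = 12, A[0][1] + B[1][2] = 7 + 9 = 16, A[0][2] + B[2][2] = 0 + -4 = -4) = -4 (attained at k = 2)
  C[1][0] = min over k of (A[1][0] + B[0][0] = -1 + 5 = 4, A[1][1] + B[1][0] = -4 + 10 = 6, A[1][2] + B[2][0] = -1 + 7 = 6) = 4 (attained at k = 0)
  C[1][1] = min over k of (A[1][0] + B[0][1] = -1 + 2 = 1, A[1][1] + B[1][1] = -4 + 2 = -2, A[1][2] + B[2][1] = -1 + 8 = 7) = -2 (attained at k = 1)
  C[1][2] = min over k of (A[1][0] + B[0][2] = -1 + 9 = 8, A[1][1] + B[1][2] = -4 + 9 = 5, A[1][2] + B[2][2] = -1 + -4 = -5) = -5 (attained at k = 2)
  C[2][0] = min over k of (A[2][0] + B[0][0] = -2 + 5 = 3, A[2][1] + B[1][0] = -5 + 10 = 5, A[2][2] + B[2][0] = 3 + 7 = 10) = 3 (attained at k = 0)
  C[2][1] = min over k of (A[2][0] + B[0][1] = -2 + 2 = 0, A[2][1] + B[1][1] = -5 + 2 = -3, A[2][2] + B[2][1] = 3 + 8 = 11) = -3 (attained at k = 1)
  C[2][2] = min over k of (A[2][0] + B[0][2] = -2 + 9 = 7, A[2][1] + B[1][2] = -5 + 9 = 4, A[2][2] + B[2][2] = 3 + -4 = -1) = -1 (attained at k = 2)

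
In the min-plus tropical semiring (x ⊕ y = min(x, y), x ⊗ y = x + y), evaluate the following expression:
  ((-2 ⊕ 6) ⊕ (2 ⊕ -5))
((-2 ⊕ 6) ⊕ (2 ⊕ -5)) = -5

Expand innermost to outermost. Recall ⊕ takes the minimum of its arguments and ⊗ takes their sum. Working out the expression ((-2 ⊕ 6) ⊕ (2 ⊕ -5)) gives -5.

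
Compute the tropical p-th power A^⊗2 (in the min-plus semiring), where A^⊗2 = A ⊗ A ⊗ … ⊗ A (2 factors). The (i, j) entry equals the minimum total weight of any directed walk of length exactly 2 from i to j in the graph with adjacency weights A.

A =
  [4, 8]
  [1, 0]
A^⊗2 =
  [8, 8]
  [1, 0]

Each entry (A^⊗2)_ij equals the minimum over all length-2 walks i = v_0 → v_1 → … → v_2 = j of Σ_t A[v_t][v_{t+1}]. For example, for (i, j) = (0, 1) we minimise over 2 possible intermediate vertex sequences; the minimum is 8, attained along the walk 0 → 1 → 1.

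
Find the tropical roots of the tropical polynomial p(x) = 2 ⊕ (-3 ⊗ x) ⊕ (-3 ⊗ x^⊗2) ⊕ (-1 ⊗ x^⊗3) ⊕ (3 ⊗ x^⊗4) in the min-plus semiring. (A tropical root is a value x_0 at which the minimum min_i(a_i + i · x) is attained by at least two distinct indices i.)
Roots: {-4, -2, 0, 5}

Each tropical root is a break point of the lower envelope of the lines y = a_i + i · x (there are 5 lines, with slopes 0, 1, ..., 4). Only the lines that attain the minimum somewhere contribute to roots; other lines are dominated. Here the surviving (envelope) indices are i = 4, i = 3, i = 2, i = 1, i = 0.
Intersections between consecutive envelope lines give the roots: for adjacent envelope indices i < j the intersection is x = (a_i − a_j) / (j − i). Reading off the sorted break points: {-4, -2, 0, 5}.
Verification: at each break x_0, at least two indices attain the minimum of min_i(a_i + i · x_0).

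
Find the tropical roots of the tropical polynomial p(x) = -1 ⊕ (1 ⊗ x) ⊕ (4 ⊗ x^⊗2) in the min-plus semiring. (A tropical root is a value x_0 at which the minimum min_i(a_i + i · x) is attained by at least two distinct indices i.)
Roots: {-3, -2}

Each tropical root is a break point of the lower envelope of the lines y = a_i + i · x (there are 3 lines, with slopes 0, 1, ..., 2). Only the lines that attain the minimum somewhere contribute to roots; other lines are dominated. Here the surviving (envelope) indices are i = 2, i = 1, i = 0.
Intersections between consecutive envelope lines give the roots: for adjacent envelope indices i < j the intersection is x = (a_i − a_j) / (j − i). Reading off the sorted break points: {-3, -2}.
Verification: at each break x_0, at least two indices attain the minimum of min_i(a_i + i · x_0).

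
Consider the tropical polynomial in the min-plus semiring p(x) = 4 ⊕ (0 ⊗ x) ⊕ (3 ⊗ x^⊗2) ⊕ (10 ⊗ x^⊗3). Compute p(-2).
p(-2) = -2

A tropical monomial a ⊗ x^⊗i evaluates to a + i · x. Evaluating each term at x = -2:
  Term 0 contributes 4 + 0 · -2 = 4
  Term 1 contributes 0 + 1 · -2 = -2
  Term 2 contributes 3 + 2 · -2 = -1
  Term 3 contributes 10 + 3 · -2 = 4
p(-2) = ⊕ of these = min[4, -2, -1, 4] = -2.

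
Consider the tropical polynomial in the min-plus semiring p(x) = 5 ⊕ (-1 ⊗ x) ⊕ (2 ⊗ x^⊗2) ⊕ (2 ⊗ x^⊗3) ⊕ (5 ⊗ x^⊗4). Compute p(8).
p(8) = 5

A tropical monomial a ⊗ x^⊗i evaluates to a + i · x. Evaluating each term at x = 8:
  Term 0 contributes 5 + 0 · 8 = 5
  Term 1 contributes -1 + 1 · 8 = 7
  Term 2 contributes 2 + 2 · 8 = 18
  Term 3 contributes 2 + 3 · 8 = 26
  Term 4 contributes 5 + 4 · 8 = 37
p(8) = ⊕ of these = min[5, 7, 18, 26, 37] = 5.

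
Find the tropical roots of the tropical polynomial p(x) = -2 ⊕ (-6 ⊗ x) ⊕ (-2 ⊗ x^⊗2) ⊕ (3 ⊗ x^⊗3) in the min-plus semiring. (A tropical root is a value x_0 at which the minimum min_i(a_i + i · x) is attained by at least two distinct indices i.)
Roots: {-5, -4, 4}

Each tropical root is a break point of the lower envelope of the lines y = a_i + i · x (there are 4 lines, with slopes 0, 1, ..., 3). Only the lines that attain the minimum somewhere contribute to roots; other lines are dominated. Here the surviving (envelope) indices are i = 3, i = 2, i = 1, i = 0.
Intersections between consecutive envelope lines give the roots: for adjacent envelope indices i < j the intersection is x = (a_i − a_j) / (j − i). Reading off the sorted break points: {-5, -4, 4}.
Verification: at each break x_0, at least two indices attain the minimum of min_i(a_i + i · x_0).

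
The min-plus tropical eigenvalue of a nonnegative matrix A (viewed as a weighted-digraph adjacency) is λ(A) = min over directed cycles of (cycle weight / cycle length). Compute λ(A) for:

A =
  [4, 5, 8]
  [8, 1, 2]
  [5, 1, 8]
λ(A) = 1

Enumerate directed cycles and compute their means (weight / length). Sample:
  cycle 0 → 0: weight = 4, length = 1, mean = 4/1 ≈ 4.000
  cycle 1 → 1: weight = 1, length = 1, mean = 1/1 ≈ 1.000
  cycle 2 → 2: weight = 8, length = 1, mean = 8/1 ≈ 8.000
  cycle 0 → 1 → 0: weight = 13, length = 2, mean = 13/2 ≈ 6.500
  cycle 0 → 2 → 0: weight = 13, length = 2, mean = 13/2 ≈ 6.500
  cycle 1 → 0 → 1: weight = 13, length = 2, mean = 13/2 ≈ 6.500
Minimum mean = 1.000, attained e.g. along the cycle 1 → 1 with weight 1 and length 1. So λ(A) = 1/1 = 1.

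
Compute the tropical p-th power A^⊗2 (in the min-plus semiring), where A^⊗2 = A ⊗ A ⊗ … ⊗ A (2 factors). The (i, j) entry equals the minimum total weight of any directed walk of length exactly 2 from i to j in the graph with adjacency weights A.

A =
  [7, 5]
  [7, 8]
A^⊗2 =
  [12, 12]
  [14, 12]

Each entry (A^⊗2)_ij equals the minimum over all length-2 walks i = v_0 → v_1 → … → v_2 = j of Σ_t A[v_t][v_{t+1}]. For example, for (i, j) = (0, 1) we minimise over 2 possible intermediate vertex sequences; the minimum is 12, attained along the walk 0 → 0 → 1.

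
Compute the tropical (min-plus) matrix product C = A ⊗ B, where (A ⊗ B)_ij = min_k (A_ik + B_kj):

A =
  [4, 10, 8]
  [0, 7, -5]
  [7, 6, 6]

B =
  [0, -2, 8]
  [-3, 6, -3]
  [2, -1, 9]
A ⊗ B =
  [4, 2, 7]
  [-3, -6, 4]
  [3, 5, 3]

Apply the min-plus product entry-by-entry:
  C[0][0] = min over k of (A[0][0] + B[0][0] = 4 + 0 = 4, A[0][1] + B[1][0] = 10 + -3 = 7, A[0][2] + B[2][0] = 8 + 2 = 10) = 4 (attained at k = 0)
  C[0][1] = min over k of (A[0][0] + B[0][1] = 4 + -2 = 2, A[0][1] + B[1][1] = 10 + 6 = 16, A[0][2] + B[2][1] = 8 + -1 = 7) = 2 (attained at k = 0)
  C[0][2] = min over k of (A[0][0] + B[0][2] = 4 + 8 = 12, A[0][1] + B[1][2] = 10 + -3 = 7, A[0][2] + B[2][2] = 8 + 9 = 17) = 7 (attained at k = 1)
  C[1][0] = min over k of (A[1][0] + B[0][0] = 0 + 0 = 0, A[1][1] + B[1][0] = 7 + -3 = 4, A[1][2] + B[2][0] = -5 + 2 = -3) = -3 (attained at k = 2)
  C[1][1] = min over k of (A[1][0] + B[0][1] = 0 + -2 = -2, A[1][1] + B[1][1] = 7 + 6 = 13, A[1][2] + B[2][1] = -5 + -1 = -6) = -6 (attained at k = 2)
  C[1][2] = min over k of (A[1][0] + B[0][2] = 0 + 8 = 8, A[1][1] + B[1][2] = 7 + -3 = 4, A[1][2] + B[2][2] = -5 + 9 = 4) = 4 (attained at k = 1)
  C[2][0] = min over k of (A[2][0] + B[0][0] = 7 + 0 = 7, A[2][1] + B[1][0] = 6 + -3 = 3, A[2][2] + B[2][0] = 6 + 2 = 8) = 3 (attained at k = 1)
  C[2][1] = min over k of (A[2][0] + B[0][1] = 7 + -2 = 5, A[2][1] + B[1][1] = 6 + 6 = 12, A[2][2] + B[2][1] = 6 + -1 = 5) = 5 (attained at k = 0)
  C[2][2] = min over k of (A[2][0] + B[0][2] = 7 + 8 = 15, A[2][1] + B[1][2] = 6 + -3 = 3, A[2][2] + B[2][2] = 6 + 9 = 15) = 3 (attained at k = 1)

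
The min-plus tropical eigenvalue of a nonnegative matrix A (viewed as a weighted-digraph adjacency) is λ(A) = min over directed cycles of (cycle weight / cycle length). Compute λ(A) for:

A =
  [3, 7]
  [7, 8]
λ(A) = 3

Enumerate directed cycles and compute their means (weight / length). Sample:
  cycle 0 → 0: weight = 3, length = 1, mean = 3/1 ≈ 3.000
  cycle 1 → 1: weight = 8, length = 1, mean = 8/1 ≈ 8.000
  cycle 0 → 1 → 0: weight = 14, length = 2, mean = 14/2 ≈ 7.000
  cycle 1 → 0 → 1: weight = 14, length = 2, mean = 14/2 ≈ 7.000
Minimum mean = 3.000, attained e.g. along the cycle 0 → 0 with weight 3 and length 1. So λ(A) = 3/1 = 3.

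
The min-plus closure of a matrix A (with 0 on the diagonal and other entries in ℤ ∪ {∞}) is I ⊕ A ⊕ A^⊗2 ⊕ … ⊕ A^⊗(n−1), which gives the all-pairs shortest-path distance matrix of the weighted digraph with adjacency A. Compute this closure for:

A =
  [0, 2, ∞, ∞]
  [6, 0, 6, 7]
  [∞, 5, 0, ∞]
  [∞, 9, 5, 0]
Closure =
  [0, 2, 8, 9]
  [6, 0, 6, 7]
  [11, 5, 0, 12]
  [15, 9, 5, 0]

This is the Floyd-Warshall all-pairs shortest-path computation. For each intermediate vertex k = 0, 1, …, 3, update dist[i][j] ← min(dist[i][j], dist[i][k] + dist[k][j]). The final matrix gives, for each (i, j), the minimum total weight of any directed path from i to j (possibly empty when i = j).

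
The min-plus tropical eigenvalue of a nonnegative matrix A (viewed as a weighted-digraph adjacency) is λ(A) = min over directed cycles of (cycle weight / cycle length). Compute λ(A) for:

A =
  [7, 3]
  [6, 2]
λ(A) = 2

Enumerate directed cycles and compute their means (weight / length). Sample:
  cycle 0 → 0: weight = 7, length = 1, mean = 7/1 ≈ 7.000
  cycle 1 → 1: weight = 2, length = 1, mean = 2/1 ≈ 2.000
  cycle 0 → 1 → 0: weight = 9, length = 2, mean = 9/2 ≈ 4.500
  cycle 1 → 0 → 1: weight = 9, length = 2, mean = 9/2 ≈ 4.500
Minimum mean = 2.000, attained e.g. along the cycle 1 → 1 with weight 2 and length 1. So λ(A) = 2/1 = 2.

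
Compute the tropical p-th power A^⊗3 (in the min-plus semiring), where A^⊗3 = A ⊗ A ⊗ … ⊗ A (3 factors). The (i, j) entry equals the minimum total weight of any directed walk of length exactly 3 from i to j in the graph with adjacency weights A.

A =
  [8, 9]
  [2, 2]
A^⊗3 =
  [13, 13]
  [6, 6]

Each entry (A^⊗3)_ij equals the minimum over all length-3 walks i = v_0 → v_1 → … → v_3 = j of Σ_t A[v_t][v_{t+1}]. For example, for (i, j) = (0, 1) we minimise over 4 possible intermediate vertex sequences; the minimum is 13, attained along the walk 0 → 1 → 1 → 1.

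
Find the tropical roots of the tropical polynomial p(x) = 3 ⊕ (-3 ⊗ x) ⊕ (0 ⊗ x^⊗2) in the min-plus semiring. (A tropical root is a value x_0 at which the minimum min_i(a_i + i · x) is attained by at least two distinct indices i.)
Roots: {-3, 6}

Each tropical root is a break point of the lower envelope of the lines y = a_i + i · x (there are 3 lines, with slopes 0, 1, ..., 2). Only the lines that attain the minimum somewhere contribute to roots; other lines are dominated. Here the surviving (envelope) indices are i = 2, i = 1, i = 0.
Intersections between consecutive envelope lines give the roots: for adjacent envelope indices i < j the intersection is x = (a_i − a_j) / (j − i). Reading off the sorted break points: {-3, 6}.
Verification: at each break x_0, at least two indices attain the minimum of min_i(a_i + i · x_0).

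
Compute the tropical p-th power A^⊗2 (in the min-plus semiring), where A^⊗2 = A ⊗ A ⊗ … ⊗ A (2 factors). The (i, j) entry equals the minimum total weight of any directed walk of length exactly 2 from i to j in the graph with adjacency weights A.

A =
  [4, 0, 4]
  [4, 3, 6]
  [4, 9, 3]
A^⊗2 =
  [4, 3, 6]
  [7, 4, 8]
  [7, 4, 6]

Each entry (A^⊗2)_ij equals the minimum over all length-2 walks i = v_0 → v_1 → … → v_2 = j of Σ_t A[v_t][v_{t+1}]. For example, for (i, j) = (0, 2) we minimise over 3 possible intermediate vertex sequences; the minimum is 6, attained along the walk 0 → 1 → 2.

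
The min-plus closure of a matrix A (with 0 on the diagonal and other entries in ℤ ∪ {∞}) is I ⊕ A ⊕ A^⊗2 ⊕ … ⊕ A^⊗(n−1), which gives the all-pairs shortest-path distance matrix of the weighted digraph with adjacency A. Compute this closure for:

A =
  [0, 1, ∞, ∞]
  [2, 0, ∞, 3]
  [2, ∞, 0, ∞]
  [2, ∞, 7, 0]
Closure =
  [0, 1, 11, 4]
  [2, 0, 10, 3]
  [2, 3, 0, 6]
  [2, 3, 7, 0]

This is the Floyd-Warshall all-pairs shortest-path computation. For each intermediate vertex k = 0, 1, …, 3, update dist[i][j] ← min(dist[i][j], dist[i][k] + dist[k][j]). The final matrix gives, for each (i, j), the minimum total weight of any directed path from i to j (possibly empty when i = j).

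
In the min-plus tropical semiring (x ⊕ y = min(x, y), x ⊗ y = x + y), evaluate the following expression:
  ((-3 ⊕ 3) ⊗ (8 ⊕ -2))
((-3 ⊕ 3) ⊗ (8 ⊕ -2)) = -5

Expand innermost to outermost. Recall ⊕ takes the minimum of its arguments and ⊗ takes their sum. Working out the expression ((-3 ⊕ 3) ⊗ (8 ⊕ -2)) gives -5.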